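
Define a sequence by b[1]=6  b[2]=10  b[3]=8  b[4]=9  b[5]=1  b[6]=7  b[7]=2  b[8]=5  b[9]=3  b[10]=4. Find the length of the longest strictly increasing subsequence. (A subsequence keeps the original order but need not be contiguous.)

Track the smallest tail for each achievable length (strict):
6 → extends → [6]
10 → extends → [6, 10]
8 → replaces 10 → [6, 8]
9 → extends → [6, 8, 9]
1 → replaces 6 → [1, 8, 9]
7 → replaces 8 → [1, 7, 9]
2 → replaces 7 → [1, 2, 9]
5 → replaces 9 → [1, 2, 5]
3 → replaces 5 → [1, 2, 3]
4 → extends → [1, 2, 3, 4]
Four tails, so the longest strictly increasing subsequence has length 4 (e.g. 1, 2, 3, 4).

4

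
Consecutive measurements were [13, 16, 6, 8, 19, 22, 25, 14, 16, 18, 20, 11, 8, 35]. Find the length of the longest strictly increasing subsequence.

7

Track the smallest tail for each achievable length (strict):
13 → extends → [13]
16 → extends → [13, 16]
6 → replaces 13 → [6, 16]
8 → replaces 16 → [6, 8]
19 → extends → [6, 8, 19]
22 → extends → [6, 8, 19, 22]
25 → extends → [6, 8, 19, 22, 25]
14 → replaces 19 → [6, 8, 14, 22, 25]
16 → replaces 22 → [6, 8, 14, 16, 25]
18 → replaces 25 → [6, 8, 14, 16, 18]
20 → extends → [6, 8, 14, 16, 18, 20]
11 → replaces 14 → [6, 8, 11, 16, 18, 20]
8 → already a tail → [6, 8, 11, 16, 18, 20]
35 → extends → [6, 8, 11, 16, 18, 20, 35]
Seven tails, so the longest strictly increasing subsequence has length 7 (e.g. 6, 8, 14, 16, 18, 20, 35).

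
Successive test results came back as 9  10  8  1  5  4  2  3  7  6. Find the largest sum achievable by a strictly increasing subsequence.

Let S[i] be the best sum of a strictly increasing subsequence ending at i:
i:      1  2  3  4  5  6  7  8  9 10
a[i]:   9 10  8  1  5  4  2  3  7  6
S:      9 19  8  1  6  5  3  6 13 12
Maximum is 19 (e.g. 9 + 10).

19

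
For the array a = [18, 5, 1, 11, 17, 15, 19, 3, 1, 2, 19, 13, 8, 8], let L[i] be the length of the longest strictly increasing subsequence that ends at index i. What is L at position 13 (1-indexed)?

3

dp[i] = 1 + max{dp[j] : j<i, a[j]<a[i]} (or 1 if no such j):
i:      1  2  3  4  5  6  7  8  9 10 11 12 13 14
a[i]:  18  5  1 11 17 15 19  3  1  2 19 13  8  8
dp:     1  1  1  2  3  3  4  2  1  2  4  3  3  3
At index 13 the value is 3.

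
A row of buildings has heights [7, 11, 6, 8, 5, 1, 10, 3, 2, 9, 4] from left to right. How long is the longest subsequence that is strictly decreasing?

5

Negate each value so 'decreasing' becomes 'increasing', then run patience tails on the negated sequence:
-7 → extends → [-7]
-11 → replaces -7 → [-11]
-6 → extends → [-11, -6]
-8 → replaces -6 → [-11, -8]
-5 → extends → [-11, -8, -5]
-1 → extends → [-11, -8, -5, -1]
-10 → replaces -8 → [-11, -10, -5, -1]
-3 → replaces -1 → [-11, -10, -5, -3]
-2 → extends → [-11, -10, -5, -3, -2]
-9 → replaces -5 → [-11, -10, -9, -3, -2]
-4 → replaces -3 → [-11, -10, -9, -4, -2]
Five tails, so the longest strictly decreasing subsequence of the original has length 5.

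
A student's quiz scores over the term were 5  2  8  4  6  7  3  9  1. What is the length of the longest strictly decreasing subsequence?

4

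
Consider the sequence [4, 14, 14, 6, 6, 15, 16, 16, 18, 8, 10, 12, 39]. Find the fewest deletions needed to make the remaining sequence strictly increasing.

Fewest deletions = n − (longest strictly increasing subsequence).
Patience tails:
4 → extends → [4]
14 → extends → [4, 14]
14 → already a tail → [4, 14]
6 → replaces 14 → [4, 6]
6 → already a tail → [4, 6]
15 → extends → [4, 6, 15]
16 → extends → [4, 6, 15, 16]
16 → already a tail → [4, 6, 15, 16]
18 → extends → [4, 6, 15, 16, 18]
8 → replaces 15 → [4, 6, 8, 16, 18]
10 → replaces 16 → [4, 6, 8, 10, 18]
12 → replaces 18 → [4, 6, 8, 10, 12]
39 → extends → [4, 6, 8, 10, 12, 39]
Longest strictly increasing subsequence has length 6, so deletions = 13 − 6 = 7.

7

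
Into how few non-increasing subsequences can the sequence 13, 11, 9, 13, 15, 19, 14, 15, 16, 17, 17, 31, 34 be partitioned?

8

Place each on the leftmost legal pile:
13 → new pile 1 (tops now [13])
11 → pile 1 (tops now [11])
9 → pile 1 (tops now [9])
13 → new pile 2 (tops now [9, 13])
15 → new pile 3 (tops now [9, 13, 15])
19 → new pile 4 (tops now [9, 13, 15, 19])
14 → pile 3 (tops now [9, 13, 14, 19])
15 → pile 4 (tops now [9, 13, 14, 15])
16 → new pile 5 (tops now [9, 13, 14, 15, 16])
17 → new pile 6 (tops now [9, 13, 14, 15, 16, 17])
17 → pile 6 (tops now [9, 13, 14, 15, 16, 17])
31 → new pile 7 (tops now [9, 13, 14, 15, 16, 17, 31])
34 → new pile 8 (tops now [9, 13, 14, 15, 16, 17, 31, 34])
Eight piles.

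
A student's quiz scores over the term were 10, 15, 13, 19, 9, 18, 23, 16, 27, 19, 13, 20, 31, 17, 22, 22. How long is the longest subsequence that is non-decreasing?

7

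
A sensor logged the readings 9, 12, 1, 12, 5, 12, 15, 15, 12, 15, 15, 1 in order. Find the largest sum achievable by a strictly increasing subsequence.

Let S[i] be the best sum of a strictly increasing subsequence ending at i:
i:      1  2  3  4  5  6  7  8  9 10 11 12
a[i]:   9 12  1 12  5 12 15 15 12 15 15  1
S:      9 21  1 21  6 21 36 36 21 36 36  1
Maximum is 36 (e.g. 9 + 12 + 15).

36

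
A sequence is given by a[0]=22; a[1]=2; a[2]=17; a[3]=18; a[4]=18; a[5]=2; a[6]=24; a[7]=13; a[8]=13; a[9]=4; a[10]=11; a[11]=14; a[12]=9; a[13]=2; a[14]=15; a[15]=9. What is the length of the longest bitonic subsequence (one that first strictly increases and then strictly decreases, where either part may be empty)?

inc[i] = longest strictly increasing subsequence ending at i; dec[i] = longest strictly decreasing subsequence starting at i:
i:      0  1  2  3  4  5  6  7  8  9 10 11 12 13 14 15
a[i]:  22  2 17 18 18  2 24 13 13  4 11 14  9  2 15  9
inc:    1  1  2  3  3  1  4  2  2  2  3  4  3  1  5  3
dec:    6  1  5  5  5  1  5  4  4  2  3  3  2  1  2  1
Best peak at i=6 (value 24): inc=4, dec=5, length 4+5−1 = 8.

8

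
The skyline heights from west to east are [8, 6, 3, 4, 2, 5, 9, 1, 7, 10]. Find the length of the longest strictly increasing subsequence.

5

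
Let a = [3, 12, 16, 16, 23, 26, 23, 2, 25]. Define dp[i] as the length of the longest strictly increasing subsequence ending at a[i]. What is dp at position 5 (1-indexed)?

dp[i] = 1 + max{dp[j] : j<i, a[j]<a[i]} (or 1 if no such j):
i:      1  2  3  4  5  6  7  8  9
a[i]:   3 12 16 16 23 26 23  2 25
dp:     1  2  3  3  4  5  4  1  5
At index 5 the value is 4.

4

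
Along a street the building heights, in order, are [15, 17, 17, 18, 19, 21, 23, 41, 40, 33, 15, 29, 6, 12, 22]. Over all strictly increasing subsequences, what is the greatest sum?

Let S[i] be the best sum of a strictly increasing subsequence ending at i:
i:       1   2   3   4   5   6   7   8   9  10  11  12  13  14  15
a[i]:   15  17  17  18  19  21  23  41  40  33  15  29   6  12  22
S:      15  32  32  50  69  90 113 154 153 146  15 142   6  18 112
Maximum is 154 (e.g. 15 + 17 + 18 + 19 + 21 + 23 + 41).

154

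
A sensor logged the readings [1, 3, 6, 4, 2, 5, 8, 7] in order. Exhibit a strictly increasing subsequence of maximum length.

Patience tails give the LIS length; then backtrack through the dp parents:
1 → extends → [1]
3 → extends → [1, 3]
6 → extends → [1, 3, 6]
4 → replaces 6 → [1, 3, 4]
2 → replaces 3 → [1, 2, 4]
5 → extends → [1, 2, 4, 5]
8 → extends → [1, 2, 4, 5, 8]
7 → replaces 8 → [1, 2, 4, 5, 7]
Length 5; one witness is 1, 3, 4, 5, 8.

1, 3, 4, 5, 8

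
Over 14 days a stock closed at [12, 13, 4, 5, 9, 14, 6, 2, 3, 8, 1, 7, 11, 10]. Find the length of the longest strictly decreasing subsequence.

5

Let dp[i] be the longest strictly decreasing subsequence ending at i:
i:      1  2  3  4  5  6  7  8  9 10 11 12 13 14
a[i]:  12 13  4  5  9 14  6  2  3  8  1  7 11 10
dp:     1  1  2  2  2  1  3  4  4  3  5  4  2  3
Maximum is 5.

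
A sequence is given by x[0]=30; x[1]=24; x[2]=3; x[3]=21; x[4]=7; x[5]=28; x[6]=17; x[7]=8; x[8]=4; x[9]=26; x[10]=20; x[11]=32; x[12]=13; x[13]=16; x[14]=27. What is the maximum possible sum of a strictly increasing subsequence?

Let S[i] be the best sum of a strictly increasing subsequence ending at i:
i:      0  1  2  3  4  5  6  7  8  9 10 11 12 13 14
x[i]:  30 24  3 21  7 28 17  8  4 26 20 32 13 16 27
S:     30 24  3 24 10 52 27 18  7 53 47 85 31 47 80
Maximum is 85 (e.g. 3 + 7 + 17 + 26 + 32).

85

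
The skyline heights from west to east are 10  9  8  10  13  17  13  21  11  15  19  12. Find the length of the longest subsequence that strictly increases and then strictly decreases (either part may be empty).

inc[i] = longest strictly increasing subsequence ending at i; dec[i] = longest strictly decreasing subsequence starting at i:
i:      1  2  3  4  5  6  7  8  9 10 11 12
a[i]:  10  9  8 10 13 17 13 21 11 15 19 12
inc:    1  1  1  2  3  4  3  5  3  4  5  4
dec:    3  2  1  1  2  3  2  3  1  2  2  1
Best peak at i=8 (value 21): inc=5, dec=3, length 5+3−1 = 7.

7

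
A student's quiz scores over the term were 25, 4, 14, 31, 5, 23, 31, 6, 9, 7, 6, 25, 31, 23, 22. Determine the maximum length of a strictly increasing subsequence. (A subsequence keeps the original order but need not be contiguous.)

6

Track the smallest tail for each achievable length (strict):
25 → extends → [25]
4 → replaces 25 → [4]
14 → extends → [4, 14]
31 → extends → [4, 14, 31]
5 → replaces 14 → [4, 5, 31]
23 → replaces 31 → [4, 5, 23]
31 → extends → [4, 5, 23, 31]
6 → replaces 23 → [4, 5, 6, 31]
9 → replaces 31 → [4, 5, 6, 9]
7 → replaces 9 → [4, 5, 6, 7]
6 → already a tail → [4, 5, 6, 7]
25 → extends → [4, 5, 6, 7, 25]
31 → extends → [4, 5, 6, 7, 25, 31]
23 → replaces 25 → [4, 5, 6, 7, 23, 31]
22 → replaces 23 → [4, 5, 6, 7, 22, 31]
Six tails, so the longest strictly increasing subsequence has length 6 (e.g. 4, 5, 6, 9, 25, 31).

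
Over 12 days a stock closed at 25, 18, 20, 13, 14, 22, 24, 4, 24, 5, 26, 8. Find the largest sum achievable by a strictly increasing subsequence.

110

Let S[i] be the best sum of a strictly increasing subsequence ending at i:
i:       1   2   3   4   5   6   7   8   9  10  11  12
a[i]:   25  18  20  13  14  22  24   4  24   5  26   8
S:      25  18  38  13  27  60  84   4  84   9 110  17
Maximum is 110 (e.g. 18 + 20 + 22 + 24 + 26).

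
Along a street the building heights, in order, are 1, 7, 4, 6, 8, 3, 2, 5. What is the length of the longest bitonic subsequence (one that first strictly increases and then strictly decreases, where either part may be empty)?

inc[i] = longest strictly increasing subsequence ending at i; dec[i] = longest strictly decreasing subsequence starting at i:
i:     1 2 3 4 5 6 7 8
a[i]:  1 7 4 6 8 3 2 5
inc:   1 2 2 3 4 2 2 3
dec:   1 4 3 3 3 2 1 1
Best peak at i=5 (value 8): inc=4, dec=3, length 4+3−1 = 6.

6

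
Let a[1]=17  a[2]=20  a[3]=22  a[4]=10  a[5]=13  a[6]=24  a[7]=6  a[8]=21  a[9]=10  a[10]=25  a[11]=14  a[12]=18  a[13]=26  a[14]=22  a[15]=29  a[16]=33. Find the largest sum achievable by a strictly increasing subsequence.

196

Let S[i] be the best sum of a strictly increasing subsequence ending at i:
i:       1   2   3   4   5   6   7   8   9  10  11  12  13  14  15  16
a[i]:   17  20  22  10  13  24   6  21  10  25  14  18  26  22  29  33
S:      17  37  59  10  23  83   6  58  16 108  37  55 134  80 163 196
Maximum is 196 (e.g. 17 + 20 + 22 + 24 + 25 + 26 + 29 + 33).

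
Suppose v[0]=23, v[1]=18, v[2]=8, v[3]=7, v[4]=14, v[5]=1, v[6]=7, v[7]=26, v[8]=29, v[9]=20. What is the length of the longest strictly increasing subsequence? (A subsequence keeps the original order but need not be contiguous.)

Let dp[i] be the length of the longest such subsequence ending at index i:
i:      0  1  2  3  4  5  6  7  8  9
v[i]:  23 18  8  7 14  1  7 26 29 20
dp:     1  1  1  1  2  1  2  3  4  3
Maximum dp value is 4.

4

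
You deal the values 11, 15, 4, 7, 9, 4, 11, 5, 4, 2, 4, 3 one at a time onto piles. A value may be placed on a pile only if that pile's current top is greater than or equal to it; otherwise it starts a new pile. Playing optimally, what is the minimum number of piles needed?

The minimum number of non-increasing subsequences covering a sequence equals the length of its longest strictly increasing subsequence.
LIS length is 4 (e.g. 4, 7, 9, 11), so 4 piles are needed.

4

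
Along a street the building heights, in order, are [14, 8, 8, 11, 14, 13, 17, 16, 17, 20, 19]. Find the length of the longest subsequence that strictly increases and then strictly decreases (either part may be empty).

inc[i] = longest strictly increasing subsequence ending at i; dec[i] = longest strictly decreasing subsequence starting at i:
i:      1  2  3  4  5  6  7  8  9 10 11
a[i]:  14  8  8 11 14 13 17 16 17 20 19
inc:    1  1  1  2  3  3  4  4  5  6  6
dec:    2  1  1  1  2  1  2  1  1  2  1
Best peak at i=10 (value 20): inc=6, dec=2, length 6+2−1 = 7.

7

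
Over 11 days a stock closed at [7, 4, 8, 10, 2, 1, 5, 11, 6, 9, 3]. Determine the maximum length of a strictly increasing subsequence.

4

Let dp[i] be the length of the longest such subsequence ending at index i:
i:      1  2  3  4  5  6  7  8  9 10 11
a[i]:   7  4  8 10  2  1  5 11  6  9  3
dp:     1  1  2  3  1  1  2  4  3  4  2
Maximum dp value is 4.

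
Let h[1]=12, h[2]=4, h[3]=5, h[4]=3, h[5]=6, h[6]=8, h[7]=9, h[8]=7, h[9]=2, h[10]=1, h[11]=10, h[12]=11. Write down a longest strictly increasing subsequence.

4, 5, 6, 8, 9, 10, 11

Patience tails give the LIS length; then backtrack through the dp parents:
12 → extends → [12]
4 → replaces 12 → [4]
5 → extends → [4, 5]
3 → replaces 4 → [3, 5]
6 → extends → [3, 5, 6]
8 → extends → [3, 5, 6, 8]
9 → extends → [3, 5, 6, 8, 9]
7 → replaces 8 → [3, 5, 6, 7, 9]
2 → replaces 3 → [2, 5, 6, 7, 9]
1 → replaces 2 → [1, 5, 6, 7, 9]
10 → extends → [1, 5, 6, 7, 9, 10]
11 → extends → [1, 5, 6, 7, 9, 10, 11]
Length 7; one witness is 4, 5, 6, 8, 9, 10, 11.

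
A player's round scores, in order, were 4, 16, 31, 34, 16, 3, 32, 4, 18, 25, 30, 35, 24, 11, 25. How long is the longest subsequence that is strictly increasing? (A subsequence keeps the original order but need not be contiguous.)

6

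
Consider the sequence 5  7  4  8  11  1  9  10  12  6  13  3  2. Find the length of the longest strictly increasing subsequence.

Let dp[i] be the length of the longest such subsequence ending at index i:
i:      1  2  3  4  5  6  7  8  9 10 11 12 13
a[i]:   5  7  4  8 11  1  9 10 12  6 13  3  2
dp:     1  2  1  3  4  1  4  5  6  2  7  2  2
Maximum dp value is 7.

7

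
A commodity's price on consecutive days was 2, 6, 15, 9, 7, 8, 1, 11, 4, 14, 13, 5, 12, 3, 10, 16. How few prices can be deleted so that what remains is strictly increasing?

9

Fewest deletions = n − (longest strictly increasing subsequence).
i:      1  2  3  4  5  6  7  8  9 10 11 12 13 14 15 16
a[i]:   2  6 15  9  7  8  1 11  4 14 13  5 12  3 10 16
dp:     1  2  3  3  3  4  1  5  2  6  6  3  6  2  5  7
max dp = 7, so deletions = 16 − 7 = 9.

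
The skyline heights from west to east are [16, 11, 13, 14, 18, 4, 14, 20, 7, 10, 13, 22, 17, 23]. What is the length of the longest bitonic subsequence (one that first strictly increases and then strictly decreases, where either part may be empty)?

inc[i] = longest strictly increasing subsequence ending at i; dec[i] = longest strictly decreasing subsequence starting at i:
i:      1  2  3  4  5  6  7  8  9 10 11 12 13 14
a[i]:  16 11 13 14 18  4 14 20  7 10 13 22 17 23
inc:    1  1  2  3  4  1  3  5  2  3  4  6  5  7
dec:    3  2  2  2  3  1  2  2  1  1  1  2  1  1
Best peak at i=12 (value 22): inc=6, dec=2, length 6+2−1 = 7.

7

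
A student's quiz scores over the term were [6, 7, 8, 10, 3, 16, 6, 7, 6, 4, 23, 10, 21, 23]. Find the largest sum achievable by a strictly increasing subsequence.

91

Let S[i] be the best sum of a strictly increasing subsequence ending at i:
i:      1  2  3  4  5  6  7  8  9 10 11 12 13 14
a[i]:   6  7  8 10  3 16  6  7  6  4 23 10 21 23
S:      6 13 21 31  3 47  9 16  9  7 70 31 68 91
Maximum is 91 (e.g. 6 + 7 + 8 + 10 + 16 + 21 + 23).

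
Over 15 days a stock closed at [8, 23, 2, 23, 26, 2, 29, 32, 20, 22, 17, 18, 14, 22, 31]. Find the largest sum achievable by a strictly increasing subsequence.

Let S[i] be the best sum of a strictly increasing subsequence ending at i:
i:       1   2   3   4   5   6   7   8   9  10  11  12  13  14  15
a[i]:    8  23   2  23  26   2  29  32  20  22  17  18  14  22  31
S:       8  31   2  31  57   2  86 118  28  50  25  43  22  65 117
Maximum is 118 (e.g. 8 + 23 + 26 + 29 + 32).

118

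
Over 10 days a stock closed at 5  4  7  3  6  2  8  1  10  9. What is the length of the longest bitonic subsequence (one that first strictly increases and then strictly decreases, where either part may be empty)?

inc[i] = longest strictly increasing subsequence ending at i; dec[i] = longest strictly decreasing subsequence starting at i:
i:      1  2  3  4  5  6  7  8  9 10
a[i]:   5  4  7  3  6  2  8  1 10  9
inc:    1  1  2  1  2  1  3  1  4  4
dec:    5  4  4  3  3  2  2  1  2  1
Best peak at i=1 (value 5): inc=1, dec=5, length 1+5−1 = 5.

5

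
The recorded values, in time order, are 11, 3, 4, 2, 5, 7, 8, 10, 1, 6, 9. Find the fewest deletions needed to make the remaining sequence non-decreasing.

5

Fewest deletions = n − (longest non-decreasing subsequence).
i:      1  2  3  4  5  6  7  8  9 10 11
a[i]:  11  3  4  2  5  7  8 10  1  6  9
dp:     1  1  2  1  3  4  5  6  1  4  6
max dp = 6, so deletions = 11 − 6 = 5.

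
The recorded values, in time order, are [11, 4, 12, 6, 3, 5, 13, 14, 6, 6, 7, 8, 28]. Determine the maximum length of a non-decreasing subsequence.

7

Let dp[i] be the length of the longest such subsequence ending at index i:
i:      1  2  3  4  5  6  7  8  9 10 11 12 13
a[i]:  11  4 12  6  3  5 13 14  6  6  7  8 28
dp:     1  1  2  2  1  2  3  4  3  4  5  6  7
Maximum dp value is 7.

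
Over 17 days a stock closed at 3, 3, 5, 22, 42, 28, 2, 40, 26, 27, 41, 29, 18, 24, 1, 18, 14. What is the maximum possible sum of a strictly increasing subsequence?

Let S[i] be the best sum of a strictly increasing subsequence ending at i:
i:       1   2   3   4   5   6   7   8   9  10  11  12  13  14  15  16  17
a[i]:    3   3   5  22  42  28   2  40  26  27  41  29  18  24   1  18  14
S:       3   3   8  30  72  58   2  98  56  83 139 112  26  54   1  26  22
Maximum is 139 (e.g. 3 + 5 + 22 + 28 + 40 + 41).

139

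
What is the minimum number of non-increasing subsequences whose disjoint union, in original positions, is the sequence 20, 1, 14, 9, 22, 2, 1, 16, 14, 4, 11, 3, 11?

Place each on the leftmost legal pile:
20 → new pile 1 (tops now [20])
1 → pile 1 (tops now [1])
14 → new pile 2 (tops now [1, 14])
9 → pile 2 (tops now [1, 9])
22 → new pile 3 (tops now [1, 9, 22])
2 → pile 2 (tops now [1, 2, 22])
1 → pile 1 (tops now [1, 2, 22])
16 → pile 3 (tops now [1, 2, 16])
14 → pile 3 (tops now [1, 2, 14])
4 → pile 3 (tops now [1, 2, 4])
11 → new pile 4 (tops now [1, 2, 4, 11])
3 → pile 3 (tops now [1, 2, 3, 11])
11 → pile 4 (tops now [1, 2, 3, 11])
Four piles.

4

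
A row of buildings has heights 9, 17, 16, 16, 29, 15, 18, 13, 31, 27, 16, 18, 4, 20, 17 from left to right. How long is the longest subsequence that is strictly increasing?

Track the smallest tail for each achievable length (strict):
9 → extends → [9]
17 → extends → [9, 17]
16 → replaces 17 → [9, 16]
16 → already a tail → [9, 16]
29 → extends → [9, 16, 29]
15 → replaces 16 → [9, 15, 29]
18 → replaces 29 → [9, 15, 18]
13 → replaces 15 → [9, 13, 18]
31 → extends → [9, 13, 18, 31]
27 → replaces 31 → [9, 13, 18, 27]
16 → replaces 18 → [9, 13, 16, 27]
18 → replaces 27 → [9, 13, 16, 18]
4 → replaces 9 → [4, 13, 16, 18]
20 → extends → [4, 13, 16, 18, 20]
17 → replaces 18 → [4, 13, 16, 17, 20]
Five tails, so the longest strictly increasing subsequence has length 5 (e.g. 9, 15, 16, 18, 20).

5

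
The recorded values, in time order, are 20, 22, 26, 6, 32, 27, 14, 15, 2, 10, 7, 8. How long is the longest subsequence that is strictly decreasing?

5

Negate each value so 'decreasing' becomes 'increasing', then run patience tails on the negated sequence:
-20 → extends → [-20]
-22 → replaces -20 → [-22]
-26 → replaces -22 → [-26]
-6 → extends → [-26, -6]
-32 → replaces -26 → [-32, -6]
-27 → replaces -6 → [-32, -27]
-14 → extends → [-32, -27, -14]
-15 → replaces -14 → [-32, -27, -15]
-2 → extends → [-32, -27, -15, -2]
-10 → replaces -2 → [-32, -27, -15, -10]
-7 → extends → [-32, -27, -15, -10, -7]
-8 → replaces -7 → [-32, -27, -15, -10, -8]
Five tails, so the longest strictly decreasing subsequence of the original has length 5.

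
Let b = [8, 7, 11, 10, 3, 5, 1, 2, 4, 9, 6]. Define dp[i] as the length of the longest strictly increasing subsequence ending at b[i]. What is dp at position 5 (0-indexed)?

2

dp[i] = 1 + max{dp[j] : j<i, b[j]<b[i]} (or 1 if no such j):
i:      0  1  2  3  4  5  6  7  8  9 10
b[i]:   8  7 11 10  3  5  1  2  4  9  6
dp:     1  1  2  2  1  2  1  2  3  4  4
At index 5 the value is 2.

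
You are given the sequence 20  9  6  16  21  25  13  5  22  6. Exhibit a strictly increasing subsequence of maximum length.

9, 16, 21, 25

Patience tails give the LIS length; then backtrack through the dp parents:
20 → extends → [20]
9 → replaces 20 → [9]
6 → replaces 9 → [6]
16 → extends → [6, 16]
21 → extends → [6, 16, 21]
25 → extends → [6, 16, 21, 25]
13 → replaces 16 → [6, 13, 21, 25]
5 → replaces 6 → [5, 13, 21, 25]
22 → replaces 25 → [5, 13, 21, 22]
6 → replaces 13 → [5, 6, 21, 22]
Length 4; one witness is 9, 16, 21, 25.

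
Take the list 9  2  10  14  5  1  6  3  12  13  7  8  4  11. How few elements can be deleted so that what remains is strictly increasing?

Fewest deletions = n − (longest strictly increasing subsequence).
Patience tails:
9 → extends → [9]
2 → replaces 9 → [2]
10 → extends → [2, 10]
14 → extends → [2, 10, 14]
5 → replaces 10 → [2, 5, 14]
1 → replaces 2 → [1, 5, 14]
6 → replaces 14 → [1, 5, 6]
3 → replaces 5 → [1, 3, 6]
12 → extends → [1, 3, 6, 12]
13 → extends → [1, 3, 6, 12, 13]
7 → replaces 12 → [1, 3, 6, 7, 13]
8 → replaces 13 → [1, 3, 6, 7, 8]
4 → replaces 6 → [1, 3, 4, 7, 8]
11 → extends → [1, 3, 4, 7, 8, 11]
Longest strictly increasing subsequence has length 6, so deletions = 14 − 6 = 8.

8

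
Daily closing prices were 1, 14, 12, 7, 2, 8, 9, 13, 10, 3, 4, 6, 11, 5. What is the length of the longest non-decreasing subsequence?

6

Let dp[i] be the length of the longest such subsequence ending at index i:
i:      1  2  3  4  5  6  7  8  9 10 11 12 13 14
a[i]:   1 14 12  7  2  8  9 13 10  3  4  6 11  5
dp:     1  2  2  2  2  3  4  5  5  3  4  5  6  5
Maximum dp value is 6.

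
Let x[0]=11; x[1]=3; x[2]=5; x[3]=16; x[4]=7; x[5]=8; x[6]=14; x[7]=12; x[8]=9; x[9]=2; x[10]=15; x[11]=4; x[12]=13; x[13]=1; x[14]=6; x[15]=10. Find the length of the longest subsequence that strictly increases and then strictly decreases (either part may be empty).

9

inc[i] = longest strictly increasing subsequence ending at i; dec[i] = longest strictly decreasing subsequence starting at i:
i:      0  1  2  3  4  5  6  7  8  9 10 11 12 13 14 15
x[i]:  11  3  5 16  7  8 14 12  9  2 15  4 13  1  6 10
inc:    1  1  2  3  3  4  5  5  5  1  6  2  6  1  3  6
dec:    4  3  3  6  3  3  5  4  3  2  3  2  2  1  1  1
Best peak at i=6 (value 14): inc=5, dec=5, length 5+5−1 = 9.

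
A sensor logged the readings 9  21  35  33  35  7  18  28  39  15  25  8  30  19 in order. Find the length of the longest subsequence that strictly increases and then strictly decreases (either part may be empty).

7

inc[i] = longest strictly increasing subsequence ending at i; dec[i] = longest strictly decreasing subsequence starting at i:
i:      1  2  3  4  5  6  7  8  9 10 11 12 13 14
a[i]:   9 21 35 33 35  7 18 28 39 15 25  8 30 19
inc:    1  2  3  3  4  1  2  3  5  2  3  2  4  3
dec:    2  4  5  4  4  1  3  3  3  2  2  1  2  1
Best peak at i=3 (value 35): inc=3, dec=5, length 3+5−1 = 7.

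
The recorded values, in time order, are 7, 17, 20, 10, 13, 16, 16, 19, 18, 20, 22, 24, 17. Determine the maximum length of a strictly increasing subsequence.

8

Track the smallest tail for each achievable length (strict):
7 → extends → [7]
17 → extends → [7, 17]
20 → extends → [7, 17, 20]
10 → replaces 17 → [7, 10, 20]
13 → replaces 20 → [7, 10, 13]
16 → extends → [7, 10, 13, 16]
16 → already a tail → [7, 10, 13, 16]
19 → extends → [7, 10, 13, 16, 19]
18 → replaces 19 → [7, 10, 13, 16, 18]
20 → extends → [7, 10, 13, 16, 18, 20]
22 → extends → [7, 10, 13, 16, 18, 20, 22]
24 → extends → [7, 10, 13, 16, 18, 20, 22, 24]
17 → replaces 18 → [7, 10, 13, 16, 17, 20, 22, 24]
Eight tails, so the longest strictly increasing subsequence has length 8 (e.g. 7, 10, 13, 16, 19, 20, 22, 24).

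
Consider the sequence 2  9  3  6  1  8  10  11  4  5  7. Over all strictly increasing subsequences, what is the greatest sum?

40

Let S[i] be the best sum of a strictly increasing subsequence ending at i:
i:      1  2  3  4  5  6  7  8  9 10 11
a[i]:   2  9  3  6  1  8 10 11  4  5  7
S:      2 11  5 11  1 19 29 40  9 14 21
Maximum is 40 (e.g. 2 + 3 + 6 + 8 + 10 + 11).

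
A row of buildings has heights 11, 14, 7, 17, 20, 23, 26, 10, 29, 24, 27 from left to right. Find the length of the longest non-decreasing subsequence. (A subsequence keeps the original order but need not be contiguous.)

Track the smallest tail for each achievable length (allowing ties):
11 → extends → [11]
14 → extends → [11, 14]
7 → replaces 11 → [7, 14]
17 → extends → [7, 14, 17]
20 → extends → [7, 14, 17, 20]
23 → extends → [7, 14, 17, 20, 23]
26 → extends → [7, 14, 17, 20, 23, 26]
10 → replaces 14 → [7, 10, 17, 20, 23, 26]
29 → extends → [7, 10, 17, 20, 23, 26, 29]
24 → replaces 26 → [7, 10, 17, 20, 23, 24, 29]
27 → replaces 29 → [7, 10, 17, 20, 23, 24, 27]
Seven tails, so the longest non-decreasing subsequence has length 7 (e.g. 11, 14, 17, 20, 23, 26, 29).

7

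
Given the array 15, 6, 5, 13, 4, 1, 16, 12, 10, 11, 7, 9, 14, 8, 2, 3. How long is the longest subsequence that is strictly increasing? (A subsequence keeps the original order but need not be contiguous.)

Track the smallest tail for each achievable length (strict):
15 → extends → [15]
6 → replaces 15 → [6]
5 → replaces 6 → [5]
13 → extends → [5, 13]
4 → replaces 5 → [4, 13]
1 → replaces 4 → [1, 13]
16 → extends → [1, 13, 16]
12 → replaces 13 → [1, 12, 16]
10 → replaces 12 → [1, 10, 16]
11 → replaces 16 → [1, 10, 11]
7 → replaces 10 → [1, 7, 11]
9 → replaces 11 → [1, 7, 9]
14 → extends → [1, 7, 9, 14]
8 → replaces 9 → [1, 7, 8, 14]
2 → replaces 7 → [1, 2, 8, 14]
3 → replaces 8 → [1, 2, 3, 14]
Four tails, so the longest strictly increasing subsequence has length 4 (e.g. 6, 10, 11, 14).

4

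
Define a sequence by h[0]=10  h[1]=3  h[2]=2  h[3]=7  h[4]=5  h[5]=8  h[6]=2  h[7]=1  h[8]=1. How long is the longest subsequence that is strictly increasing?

3

Track the smallest tail for each achievable length (strict):
10 → extends → [10]
3 → replaces 10 → [3]
2 → replaces 3 → [2]
7 → extends → [2, 7]
5 → replaces 7 → [2, 5]
8 → extends → [2, 5, 8]
2 → already a tail → [2, 5, 8]
1 → replaces 2 → [1, 5, 8]
1 → already a tail → [1, 5, 8]
Three tails, so the longest strictly increasing subsequence has length 3 (e.g. 3, 7, 8).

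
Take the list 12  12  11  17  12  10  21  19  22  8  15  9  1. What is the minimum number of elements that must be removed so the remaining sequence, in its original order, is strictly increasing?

Fewest deletions = n − (longest strictly increasing subsequence).
i:      1  2  3  4  5  6  7  8  9 10 11 12 13
a[i]:  12 12 11 17 12 10 21 19 22  8 15  9  1
dp:     1  1  1  2  2  1  3  3  4  1  3  2  1
max dp = 4, so deletions = 13 − 4 = 9.

9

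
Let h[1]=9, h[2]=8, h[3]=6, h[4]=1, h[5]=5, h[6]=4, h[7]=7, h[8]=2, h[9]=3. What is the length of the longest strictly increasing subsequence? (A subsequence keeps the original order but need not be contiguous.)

Track the smallest tail for each achievable length (strict):
9 → extends → [9]
8 → replaces 9 → [8]
6 → replaces 8 → [6]
1 → replaces 6 → [1]
5 → extends → [1, 5]
4 → replaces 5 → [1, 4]
7 → extends → [1, 4, 7]
2 → replaces 4 → [1, 2, 7]
3 → replaces 7 → [1, 2, 3]
Three tails, so the longest strictly increasing subsequence has length 3 (e.g. 1, 5, 7).

3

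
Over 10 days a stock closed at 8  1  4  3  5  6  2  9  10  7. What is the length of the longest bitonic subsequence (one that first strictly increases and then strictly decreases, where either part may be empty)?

7

inc[i] = longest strictly increasing subsequence ending at i; dec[i] = longest strictly decreasing subsequence starting at i:
i:      1  2  3  4  5  6  7  8  9 10
a[i]:   8  1  4  3  5  6  2  9 10  7
inc:    1  1  2  2  3  4  2  5  6  5
dec:    4  1  3  2  2  2  1  2  2  1
Best peak at i=9 (value 10): inc=6, dec=2, length 6+2−1 = 7.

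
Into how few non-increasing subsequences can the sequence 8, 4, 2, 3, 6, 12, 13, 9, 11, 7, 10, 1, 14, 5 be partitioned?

6

Place each on the leftmost legal pile:
8 → new pile 1 (tops now [8])
4 → pile 1 (tops now [4])
2 → pile 1 (tops now [2])
3 → new pile 2 (tops now [2, 3])
6 → new pile 3 (tops now [2, 3, 6])
12 → new pile 4 (tops now [2, 3, 6, 12])
13 → new pile 5 (tops now [2, 3, 6, 12, 13])
9 → pile 4 (tops now [2, 3, 6, 9, 13])
11 → pile 5 (tops now [2, 3, 6, 9, 11])
7 → pile 4 (tops now [2, 3, 6, 7, 11])
10 → pile 5 (tops now [2, 3, 6, 7, 10])
1 → pile 1 (tops now [1, 3, 6, 7, 10])
14 → new pile 6 (tops now [1, 3, 6, 7, 10, 14])
5 → pile 3 (tops now [1, 3, 5, 7, 10, 14])
Six piles.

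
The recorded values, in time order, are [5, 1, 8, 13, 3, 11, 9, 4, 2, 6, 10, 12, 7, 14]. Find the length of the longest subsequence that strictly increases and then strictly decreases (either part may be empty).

7

inc[i] = longest strictly increasing subsequence ending at i; dec[i] = longest strictly decreasing subsequence starting at i:
i:      1  2  3  4  5  6  7  8  9 10 11 12 13 14
a[i]:   5  1  8 13  3 11  9  4  2  6 10 12  7 14
inc:    1  1  2  3  2  3  3  3  2  4  5  6  5  7
dec:    3  1  3  5  2  4  3  2  1  1  2  2  1  1
Best peak at i=4 (value 13): inc=3, dec=5, length 3+5−1 = 7.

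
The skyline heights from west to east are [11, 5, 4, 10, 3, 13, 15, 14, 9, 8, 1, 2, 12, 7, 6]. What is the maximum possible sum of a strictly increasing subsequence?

43

Let S[i] be the best sum of a strictly increasing subsequence ending at i:
i:      1  2  3  4  5  6  7  8  9 10 11 12 13 14 15
a[i]:  11  5  4 10  3 13 15 14  9  8  1  2 12  7  6
S:     11  5  4 15  3 28 43 42 14 13  1  3 27 12 11
Maximum is 43 (e.g. 5 + 10 + 13 + 15).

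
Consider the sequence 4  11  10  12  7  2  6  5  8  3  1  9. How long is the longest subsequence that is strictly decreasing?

7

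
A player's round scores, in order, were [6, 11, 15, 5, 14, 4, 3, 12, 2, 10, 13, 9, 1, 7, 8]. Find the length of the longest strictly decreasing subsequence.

6

Let dp[i] be the longest strictly decreasing subsequence ending at i:
i:      1  2  3  4  5  6  7  8  9 10 11 12 13 14 15
a[i]:   6 11 15  5 14  4  3 12  2 10 13  9  1  7  8
dp:     1  1  1  2  2  3  4  3  5  4  3  5  6  6  6
Maximum is 6.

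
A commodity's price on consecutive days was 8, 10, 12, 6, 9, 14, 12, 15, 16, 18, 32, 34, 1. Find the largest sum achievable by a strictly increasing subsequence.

159

Let S[i] be the best sum of a strictly increasing subsequence ending at i:
i:       1   2   3   4   5   6   7   8   9  10  11  12  13
a[i]:    8  10  12   6   9  14  12  15  16  18  32  34   1
S:       8  18  30   6  17  44  30  59  75  93 125 159   1
Maximum is 159 (e.g. 8 + 10 + 12 + 14 + 15 + 16 + 18 + 32 + 34).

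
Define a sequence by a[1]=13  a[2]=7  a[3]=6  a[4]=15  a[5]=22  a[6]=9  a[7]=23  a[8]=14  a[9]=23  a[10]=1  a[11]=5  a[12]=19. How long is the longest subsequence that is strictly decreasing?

Negate each value so 'decreasing' becomes 'increasing', then run patience tails on the negated sequence:
-13 → extends → [-13]
-7 → extends → [-13, -7]
-6 → extends → [-13, -7, -6]
-15 → replaces -13 → [-15, -7, -6]
-22 → replaces -15 → [-22, -7, -6]
-9 → replaces -7 → [-22, -9, -6]
-23 → replaces -22 → [-23, -9, -6]
-14 → replaces -9 → [-23, -14, -6]
-23 → already a tail → [-23, -14, -6]
-1 → extends → [-23, -14, -6, -1]
-5 → replaces -1 → [-23, -14, -6, -5]
-19 → replaces -14 → [-23, -19, -6, -5]
Four tails, so the longest strictly decreasing subsequence of the original has length 4.

4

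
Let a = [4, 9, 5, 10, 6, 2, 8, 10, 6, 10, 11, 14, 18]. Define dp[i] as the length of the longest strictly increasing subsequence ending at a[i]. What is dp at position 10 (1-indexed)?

dp[i] = 1 + max{dp[j] : j<i, a[j]<a[i]} (or 1 if no such j):
i:      1  2  3  4  5  6  7  8  9 10 11 12 13
a[i]:   4  9  5 10  6  2  8 10  6 10 11 14 18
dp:     1  2  2  3  3  1  4  5  3  5  6  7  8
At index 10 the value is 5.

5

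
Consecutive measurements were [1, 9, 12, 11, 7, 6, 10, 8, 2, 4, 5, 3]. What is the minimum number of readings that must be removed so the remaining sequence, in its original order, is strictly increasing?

8

Fewest deletions = n − (longest strictly increasing subsequence).
Patience tails:
1 → extends → [1]
9 → extends → [1, 9]
12 → extends → [1, 9, 12]
11 → replaces 12 → [1, 9, 11]
7 → replaces 9 → [1, 7, 11]
6 → replaces 7 → [1, 6, 11]
10 → replaces 11 → [1, 6, 10]
8 → replaces 10 → [1, 6, 8]
2 → replaces 6 → [1, 2, 8]
4 → replaces 8 → [1, 2, 4]
5 → extends → [1, 2, 4, 5]
3 → replaces 4 → [1, 2, 3, 5]
Longest strictly increasing subsequence has length 4, so deletions = 12 − 4 = 8.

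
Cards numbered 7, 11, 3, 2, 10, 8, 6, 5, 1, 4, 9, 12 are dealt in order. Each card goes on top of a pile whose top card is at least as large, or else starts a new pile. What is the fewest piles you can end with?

4

The minimum number of non-increasing subsequences covering a sequence equals the length of its longest strictly increasing subsequence.
LIS length is 4 (e.g. 7, 8, 9, 12), so 4 piles are needed.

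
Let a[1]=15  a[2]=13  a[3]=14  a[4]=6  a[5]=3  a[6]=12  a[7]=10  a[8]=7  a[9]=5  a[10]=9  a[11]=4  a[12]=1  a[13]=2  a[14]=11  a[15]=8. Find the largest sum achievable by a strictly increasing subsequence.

Let S[i] be the best sum of a strictly increasing subsequence ending at i:
i:      1  2  3  4  5  6  7  8  9 10 11 12 13 14 15
a[i]:  15 13 14  6  3 12 10  7  5  9  4  1  2 11  8
S:     15 13 27  6  3 18 16 13  8 22  7  1  3 33 21
Maximum is 33 (e.g. 6 + 7 + 9 + 11).

33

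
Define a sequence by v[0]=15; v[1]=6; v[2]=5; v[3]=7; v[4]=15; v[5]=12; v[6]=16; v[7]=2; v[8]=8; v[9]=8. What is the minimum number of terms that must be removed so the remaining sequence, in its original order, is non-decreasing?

6

Fewest deletions = n − (longest non-decreasing subsequence).
Patience tails:
15 → extends → [15]
6 → replaces 15 → [6]
5 → replaces 6 → [5]
7 → extends → [5, 7]
15 → extends → [5, 7, 15]
12 → replaces 15 → [5, 7, 12]
16 → extends → [5, 7, 12, 16]
2 → replaces 5 → [2, 7, 12, 16]
8 → replaces 12 → [2, 7, 8, 16]
8 → replaces 16 → [2, 7, 8, 8]
Longest non-decreasing subsequence has length 4, so deletions = 10 − 4 = 6.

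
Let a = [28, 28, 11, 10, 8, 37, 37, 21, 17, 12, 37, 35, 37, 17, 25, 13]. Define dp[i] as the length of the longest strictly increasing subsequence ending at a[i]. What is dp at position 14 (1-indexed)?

3

dp[i] = 1 + max{dp[j] : j<i, a[j]<a[i]} (or 1 if no such j):
i:      1  2  3  4  5  6  7  8  9 10 11 12 13 14 15 16
a[i]:  28 28 11 10  8 37 37 21 17 12 37 35 37 17 25 13
dp:     1  1  1  1  1  2  2  2  2  2  3  3  4  3  4  3
At index 14 the value is 3.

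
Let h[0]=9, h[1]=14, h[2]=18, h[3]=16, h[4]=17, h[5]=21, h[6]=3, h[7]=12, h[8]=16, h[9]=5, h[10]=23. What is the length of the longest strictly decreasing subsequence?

4

Negate each value so 'decreasing' becomes 'increasing', then run patience tails on the negated sequence:
-9 → extends → [-9]
-14 → replaces -9 → [-14]
-18 → replaces -14 → [-18]
-16 → extends → [-18, -16]
-17 → replaces -16 → [-18, -17]
-21 → replaces -18 → [-21, -17]
-3 → extends → [-21, -17, -3]
-12 → replaces -3 → [-21, -17, -12]
-16 → replaces -12 → [-21, -17, -16]
-5 → extends → [-21, -17, -16, -5]
-23 → replaces -21 → [-23, -17, -16, -5]
Four tails, so the longest strictly decreasing subsequence of the original has length 4.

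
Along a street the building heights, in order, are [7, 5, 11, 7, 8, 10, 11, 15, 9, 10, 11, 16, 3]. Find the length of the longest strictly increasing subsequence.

Track the smallest tail for each achievable length (strict):
7 → extends → [7]
5 → replaces 7 → [5]
11 → extends → [5, 11]
7 → replaces 11 → [5, 7]
8 → extends → [5, 7, 8]
10 → extends → [5, 7, 8, 10]
11 → extends → [5, 7, 8, 10, 11]
15 → extends → [5, 7, 8, 10, 11, 15]
9 → replaces 10 → [5, 7, 8, 9, 11, 15]
10 → replaces 11 → [5, 7, 8, 9, 10, 15]
11 → replaces 15 → [5, 7, 8, 9, 10, 11]
16 → extends → [5, 7, 8, 9, 10, 11, 16]
3 → replaces 5 → [3, 7, 8, 9, 10, 11, 16]
Seven tails, so the longest strictly increasing subsequence has length 7 (e.g. 5, 7, 8, 10, 11, 15, 16).

7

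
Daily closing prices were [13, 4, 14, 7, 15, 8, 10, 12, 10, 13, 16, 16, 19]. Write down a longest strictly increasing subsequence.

4, 7, 8, 10, 12, 13, 16, 19

Patience tails give the LIS length; then backtrack through the dp parents:
13 → extends → [13]
4 → replaces 13 → [4]
14 → extends → [4, 14]
7 → replaces 14 → [4, 7]
15 → extends → [4, 7, 15]
8 → replaces 15 → [4, 7, 8]
10 → extends → [4, 7, 8, 10]
12 → extends → [4, 7, 8, 10, 12]
10 → already a tail → [4, 7, 8, 10, 12]
13 → extends → [4, 7, 8, 10, 12, 13]
16 → extends → [4, 7, 8, 10, 12, 13, 16]
16 → already a tail → [4, 7, 8, 10, 12, 13, 16]
19 → extends → [4, 7, 8, 10, 12, 13, 16, 19]
Length 8; one witness is 4, 7, 8, 10, 12, 13, 16, 19.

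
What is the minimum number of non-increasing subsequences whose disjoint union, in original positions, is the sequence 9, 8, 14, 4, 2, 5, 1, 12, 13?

4

The minimum number of non-increasing subsequences covering a sequence equals the length of its longest strictly increasing subsequence.
LIS length is 4 (e.g. 4, 5, 12, 13), so 4 piles are needed.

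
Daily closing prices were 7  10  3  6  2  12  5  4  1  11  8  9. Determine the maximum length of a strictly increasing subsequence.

Let dp[i] be the length of the longest such subsequence ending at index i:
i:      1  2  3  4  5  6  7  8  9 10 11 12
a[i]:   7 10  3  6  2 12  5  4  1 11  8  9
dp:     1  2  1  2  1  3  2  2  1  3  3  4
Maximum dp value is 4.

4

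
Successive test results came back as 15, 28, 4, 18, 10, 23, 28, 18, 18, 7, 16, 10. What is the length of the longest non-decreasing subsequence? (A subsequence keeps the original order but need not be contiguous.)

Let dp[i] be the length of the longest such subsequence ending at index i:
i:      1  2  3  4  5  6  7  8  9 10 11 12
a[i]:  15 28  4 18 10 23 28 18 18  7 16 10
dp:     1  2  1  2  2  3  4  3  4  2  3  3
Maximum dp value is 4.

4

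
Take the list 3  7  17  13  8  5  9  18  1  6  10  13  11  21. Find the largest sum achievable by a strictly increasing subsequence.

Let S[i] be the best sum of a strictly increasing subsequence ending at i:
i:      1  2  3  4  5  6  7  8  9 10 11 12 13 14
a[i]:   3  7 17 13  8  5  9 18  1  6 10 13 11 21
S:      3 10 27 23 18  8 27 45  1 14 37 50 48 71
Maximum is 71 (e.g. 3 + 7 + 8 + 9 + 10 + 13 + 21).

71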